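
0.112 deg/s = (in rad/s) 0.001955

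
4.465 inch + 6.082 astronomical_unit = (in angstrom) 9.099e+21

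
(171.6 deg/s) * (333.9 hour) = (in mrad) 3.6e+09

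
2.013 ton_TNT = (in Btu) 7.983e+06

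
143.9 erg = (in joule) 1.439e-05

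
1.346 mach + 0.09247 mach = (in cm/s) 4.898e+04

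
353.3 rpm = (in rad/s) 37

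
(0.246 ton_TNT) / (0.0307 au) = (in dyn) 2.241e+04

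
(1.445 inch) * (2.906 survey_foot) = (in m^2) 0.03251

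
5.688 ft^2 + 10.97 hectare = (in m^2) 1.097e+05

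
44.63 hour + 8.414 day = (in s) 8.876e+05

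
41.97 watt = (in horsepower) 0.05628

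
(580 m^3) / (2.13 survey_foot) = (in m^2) 893.4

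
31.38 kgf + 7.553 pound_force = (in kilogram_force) 34.81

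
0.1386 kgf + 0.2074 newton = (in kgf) 0.1597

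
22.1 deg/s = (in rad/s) 0.3857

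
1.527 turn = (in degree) 549.7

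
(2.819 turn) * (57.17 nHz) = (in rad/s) 1.013e-06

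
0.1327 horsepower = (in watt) 98.95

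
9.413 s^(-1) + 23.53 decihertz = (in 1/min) 706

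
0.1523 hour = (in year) 1.739e-05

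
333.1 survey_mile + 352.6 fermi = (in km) 536.1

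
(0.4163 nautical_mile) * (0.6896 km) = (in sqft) 5.723e+06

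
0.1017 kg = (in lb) 0.2242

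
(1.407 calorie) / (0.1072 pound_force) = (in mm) 1.235e+04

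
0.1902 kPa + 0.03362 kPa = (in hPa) 2.238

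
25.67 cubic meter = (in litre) 2.567e+04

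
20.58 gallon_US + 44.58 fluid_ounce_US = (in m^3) 0.07922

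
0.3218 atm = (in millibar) 326.1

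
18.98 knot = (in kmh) 35.15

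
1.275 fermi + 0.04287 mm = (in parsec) 1.389e-21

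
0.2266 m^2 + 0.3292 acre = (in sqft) 1.434e+04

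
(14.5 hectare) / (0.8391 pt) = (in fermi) 4.898e+23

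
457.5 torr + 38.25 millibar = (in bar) 0.6482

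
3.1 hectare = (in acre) 7.66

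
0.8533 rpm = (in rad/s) 0.08936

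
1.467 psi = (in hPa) 101.1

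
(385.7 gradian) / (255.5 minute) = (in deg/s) 0.02264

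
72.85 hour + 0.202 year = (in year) 0.2103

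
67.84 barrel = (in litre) 1.079e+04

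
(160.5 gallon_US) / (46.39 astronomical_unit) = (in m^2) 8.755e-14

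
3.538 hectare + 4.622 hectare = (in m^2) 8.16e+04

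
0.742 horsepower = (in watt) 553.3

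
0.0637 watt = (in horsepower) 8.542e-05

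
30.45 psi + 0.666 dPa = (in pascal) 2.099e+05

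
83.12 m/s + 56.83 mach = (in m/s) 1.943e+04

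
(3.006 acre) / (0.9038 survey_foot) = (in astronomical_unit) 2.952e-07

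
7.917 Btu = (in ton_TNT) 1.996e-06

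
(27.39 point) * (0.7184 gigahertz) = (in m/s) 6.942e+06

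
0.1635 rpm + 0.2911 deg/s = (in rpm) 0.212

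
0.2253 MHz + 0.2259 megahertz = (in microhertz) 4.512e+11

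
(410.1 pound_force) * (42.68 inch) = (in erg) 1.978e+10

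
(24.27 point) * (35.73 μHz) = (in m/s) 3.059e-07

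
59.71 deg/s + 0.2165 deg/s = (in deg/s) 59.93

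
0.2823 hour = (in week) 0.00168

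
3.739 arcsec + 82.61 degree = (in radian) 1.442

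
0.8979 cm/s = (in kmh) 0.03232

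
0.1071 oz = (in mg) 3036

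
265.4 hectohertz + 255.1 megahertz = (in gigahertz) 0.2551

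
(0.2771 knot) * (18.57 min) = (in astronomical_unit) 1.062e-09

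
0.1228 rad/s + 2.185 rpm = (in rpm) 3.358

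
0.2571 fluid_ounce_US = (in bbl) 4.782e-05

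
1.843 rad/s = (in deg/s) 105.6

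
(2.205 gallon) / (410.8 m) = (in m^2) 2.032e-05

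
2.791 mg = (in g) 0.002791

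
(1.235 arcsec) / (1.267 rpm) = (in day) 5.223e-10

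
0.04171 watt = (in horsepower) 5.593e-05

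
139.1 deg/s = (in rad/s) 2.428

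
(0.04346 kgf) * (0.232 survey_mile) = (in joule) 159.1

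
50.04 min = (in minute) 50.04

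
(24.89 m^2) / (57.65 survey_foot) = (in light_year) 1.497e-16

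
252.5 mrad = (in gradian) 16.07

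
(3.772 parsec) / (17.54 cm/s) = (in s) 6.636e+17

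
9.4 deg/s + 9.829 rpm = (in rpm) 11.4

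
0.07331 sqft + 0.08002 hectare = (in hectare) 0.08002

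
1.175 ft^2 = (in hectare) 1.092e-05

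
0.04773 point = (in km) 1.684e-08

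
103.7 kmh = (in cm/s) 2881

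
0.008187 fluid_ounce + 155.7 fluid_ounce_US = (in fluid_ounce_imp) 162.1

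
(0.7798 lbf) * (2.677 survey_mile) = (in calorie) 3572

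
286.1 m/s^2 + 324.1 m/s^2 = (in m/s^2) 610.2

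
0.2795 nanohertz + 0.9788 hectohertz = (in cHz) 9788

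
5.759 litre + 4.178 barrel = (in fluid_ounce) 2.266e+04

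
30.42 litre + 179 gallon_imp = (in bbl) 5.31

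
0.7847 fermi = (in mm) 7.847e-13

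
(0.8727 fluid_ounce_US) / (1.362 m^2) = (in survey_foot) 6.217e-05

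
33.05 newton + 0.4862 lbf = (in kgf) 3.591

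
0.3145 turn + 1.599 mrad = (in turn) 0.3148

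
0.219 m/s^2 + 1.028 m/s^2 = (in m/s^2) 1.247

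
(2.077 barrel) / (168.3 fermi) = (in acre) 4.848e+08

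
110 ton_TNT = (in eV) 2.873e+30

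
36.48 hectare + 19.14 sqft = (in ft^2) 3.927e+06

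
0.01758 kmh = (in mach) 1.434e-05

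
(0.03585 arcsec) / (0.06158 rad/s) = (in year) 8.95e-14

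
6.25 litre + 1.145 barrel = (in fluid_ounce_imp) 6627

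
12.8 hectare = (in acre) 31.63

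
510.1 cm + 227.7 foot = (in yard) 81.48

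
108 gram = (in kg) 0.108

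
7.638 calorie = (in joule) 31.96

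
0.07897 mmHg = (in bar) 0.0001053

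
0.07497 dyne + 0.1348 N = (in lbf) 0.0303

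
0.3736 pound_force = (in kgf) 0.1695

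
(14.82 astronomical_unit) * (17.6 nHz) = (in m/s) 3.902e+04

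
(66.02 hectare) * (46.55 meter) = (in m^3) 3.073e+07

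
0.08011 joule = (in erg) 8.011e+05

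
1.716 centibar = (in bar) 0.01716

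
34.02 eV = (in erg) 5.451e-11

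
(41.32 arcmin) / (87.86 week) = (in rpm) 2.16e-09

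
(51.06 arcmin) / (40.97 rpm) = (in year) 1.098e-10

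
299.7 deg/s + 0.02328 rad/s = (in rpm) 50.17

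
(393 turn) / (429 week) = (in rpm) 9.088e-05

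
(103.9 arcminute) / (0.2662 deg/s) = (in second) 6.505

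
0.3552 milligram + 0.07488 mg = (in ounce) 1.517e-05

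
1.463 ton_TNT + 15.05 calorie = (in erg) 6.121e+16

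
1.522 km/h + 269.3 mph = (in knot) 234.8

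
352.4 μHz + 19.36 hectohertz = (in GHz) 1.936e-06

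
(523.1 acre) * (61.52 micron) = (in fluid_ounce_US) 4.404e+06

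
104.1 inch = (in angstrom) 2.644e+10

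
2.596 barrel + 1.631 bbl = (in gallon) 177.5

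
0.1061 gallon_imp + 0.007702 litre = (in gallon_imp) 0.1078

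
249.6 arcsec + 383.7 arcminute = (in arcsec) 2.327e+04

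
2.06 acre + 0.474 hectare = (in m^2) 1.308e+04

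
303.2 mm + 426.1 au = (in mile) 3.961e+10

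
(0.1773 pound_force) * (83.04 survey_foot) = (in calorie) 4.771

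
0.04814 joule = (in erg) 4.814e+05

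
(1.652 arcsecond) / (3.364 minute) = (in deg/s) 2.274e-06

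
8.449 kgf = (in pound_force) 18.63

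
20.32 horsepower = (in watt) 1.515e+04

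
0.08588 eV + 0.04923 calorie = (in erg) 2.06e+06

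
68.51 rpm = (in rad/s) 7.174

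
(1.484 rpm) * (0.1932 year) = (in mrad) 9.468e+08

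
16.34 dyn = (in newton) 0.0001634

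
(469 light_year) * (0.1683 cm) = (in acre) 1.845e+12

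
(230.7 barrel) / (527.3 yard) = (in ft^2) 0.8188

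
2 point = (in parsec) 2.287e-20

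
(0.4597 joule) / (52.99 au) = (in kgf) 5.913e-15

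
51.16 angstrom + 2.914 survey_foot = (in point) 2518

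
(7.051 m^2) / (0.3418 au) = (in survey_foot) 4.524e-10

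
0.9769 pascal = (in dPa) 9.769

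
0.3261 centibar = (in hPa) 3.261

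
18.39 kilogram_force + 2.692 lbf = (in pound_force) 43.24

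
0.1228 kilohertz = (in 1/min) 7368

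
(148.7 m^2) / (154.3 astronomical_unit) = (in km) 6.442e-15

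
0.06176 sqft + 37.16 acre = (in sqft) 1.619e+06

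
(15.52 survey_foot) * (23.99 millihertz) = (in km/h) 0.4085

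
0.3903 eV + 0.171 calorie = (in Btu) 0.0006781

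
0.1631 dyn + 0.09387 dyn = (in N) 2.57e-06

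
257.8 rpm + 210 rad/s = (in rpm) 2263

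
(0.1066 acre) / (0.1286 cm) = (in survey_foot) 1.101e+06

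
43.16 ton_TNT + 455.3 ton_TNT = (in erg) 2.086e+19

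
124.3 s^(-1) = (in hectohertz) 1.243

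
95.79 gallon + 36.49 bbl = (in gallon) 1628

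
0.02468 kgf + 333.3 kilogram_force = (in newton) 3269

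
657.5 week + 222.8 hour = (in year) 12.64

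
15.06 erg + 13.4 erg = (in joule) 2.846e-06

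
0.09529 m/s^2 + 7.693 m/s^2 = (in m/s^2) 7.788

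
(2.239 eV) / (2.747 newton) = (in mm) 1.306e-16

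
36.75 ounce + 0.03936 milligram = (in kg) 1.042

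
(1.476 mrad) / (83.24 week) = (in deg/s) 1.68e-09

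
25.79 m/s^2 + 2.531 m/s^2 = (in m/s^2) 28.32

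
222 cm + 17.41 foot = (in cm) 752.7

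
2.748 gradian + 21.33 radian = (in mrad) 2.137e+04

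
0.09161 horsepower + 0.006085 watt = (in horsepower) 0.09162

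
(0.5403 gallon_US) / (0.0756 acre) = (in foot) 2.193e-05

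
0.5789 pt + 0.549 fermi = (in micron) 204.2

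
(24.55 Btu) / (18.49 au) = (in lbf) 2.105e-09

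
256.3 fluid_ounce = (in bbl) 0.04767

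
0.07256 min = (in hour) 0.001209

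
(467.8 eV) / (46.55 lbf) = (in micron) 3.62e-13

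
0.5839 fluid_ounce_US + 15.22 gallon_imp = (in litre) 69.21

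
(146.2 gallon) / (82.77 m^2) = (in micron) 6686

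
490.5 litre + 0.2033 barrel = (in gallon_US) 138.1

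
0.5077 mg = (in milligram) 0.5077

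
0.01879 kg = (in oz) 0.6628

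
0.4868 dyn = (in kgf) 4.964e-07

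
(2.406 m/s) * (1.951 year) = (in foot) 4.857e+08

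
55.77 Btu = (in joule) 5.884e+04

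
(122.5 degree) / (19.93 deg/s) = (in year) 1.949e-07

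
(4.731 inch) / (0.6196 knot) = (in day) 4.363e-06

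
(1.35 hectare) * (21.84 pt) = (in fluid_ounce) 3.517e+06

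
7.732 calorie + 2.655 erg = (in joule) 32.35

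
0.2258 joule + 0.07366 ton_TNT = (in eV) 1.924e+27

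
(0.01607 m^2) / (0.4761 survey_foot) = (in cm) 11.07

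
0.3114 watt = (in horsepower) 0.0004176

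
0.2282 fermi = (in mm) 2.282e-13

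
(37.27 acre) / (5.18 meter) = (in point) 8.254e+07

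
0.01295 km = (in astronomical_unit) 8.657e-11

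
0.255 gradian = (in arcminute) 13.77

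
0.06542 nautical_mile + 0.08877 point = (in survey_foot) 397.5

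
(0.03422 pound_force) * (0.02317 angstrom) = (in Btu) 3.343e-16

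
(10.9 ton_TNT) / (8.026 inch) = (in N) 2.237e+11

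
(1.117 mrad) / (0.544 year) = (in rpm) 6.218e-10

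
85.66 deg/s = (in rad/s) 1.495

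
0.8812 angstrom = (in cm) 8.812e-09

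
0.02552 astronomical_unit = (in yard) 4.175e+09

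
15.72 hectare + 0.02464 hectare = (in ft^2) 1.695e+06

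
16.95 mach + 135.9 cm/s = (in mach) 16.95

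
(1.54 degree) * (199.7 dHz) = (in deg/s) 30.75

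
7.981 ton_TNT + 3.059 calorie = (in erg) 3.339e+17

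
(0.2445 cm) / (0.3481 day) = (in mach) 2.388e-10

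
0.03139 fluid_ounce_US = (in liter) 0.0009283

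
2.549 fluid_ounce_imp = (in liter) 0.07242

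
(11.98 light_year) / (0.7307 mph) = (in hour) 9.638e+13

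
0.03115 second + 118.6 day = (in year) 0.3249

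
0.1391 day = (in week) 0.01987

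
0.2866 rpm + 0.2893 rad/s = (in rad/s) 0.3193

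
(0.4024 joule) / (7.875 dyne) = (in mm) 5.11e+06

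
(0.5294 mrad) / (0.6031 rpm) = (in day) 9.702e-08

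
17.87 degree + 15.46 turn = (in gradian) 6204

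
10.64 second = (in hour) 0.002956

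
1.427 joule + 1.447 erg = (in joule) 1.427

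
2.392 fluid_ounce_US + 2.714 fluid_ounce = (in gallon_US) 0.03989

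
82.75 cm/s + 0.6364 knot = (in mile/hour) 2.583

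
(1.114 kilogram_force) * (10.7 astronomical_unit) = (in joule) 1.749e+13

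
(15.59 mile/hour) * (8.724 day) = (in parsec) 1.702e-10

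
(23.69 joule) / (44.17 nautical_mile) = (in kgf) 2.953e-05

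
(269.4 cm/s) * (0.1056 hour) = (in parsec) 3.319e-14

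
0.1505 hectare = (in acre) 0.3719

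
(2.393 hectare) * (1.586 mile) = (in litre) 6.108e+10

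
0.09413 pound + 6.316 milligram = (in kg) 0.0427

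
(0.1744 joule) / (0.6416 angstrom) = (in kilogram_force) 2.772e+08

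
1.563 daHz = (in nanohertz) 1.563e+10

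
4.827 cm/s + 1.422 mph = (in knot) 1.33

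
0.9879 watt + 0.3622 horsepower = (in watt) 271.1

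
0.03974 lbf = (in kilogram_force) 0.01803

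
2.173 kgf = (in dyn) 2.131e+06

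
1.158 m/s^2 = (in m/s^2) 1.158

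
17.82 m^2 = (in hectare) 0.001782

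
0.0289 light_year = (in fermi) 2.734e+29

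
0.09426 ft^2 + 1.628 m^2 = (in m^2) 1.637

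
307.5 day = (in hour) 7380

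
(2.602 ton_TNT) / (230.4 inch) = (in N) 1.86e+09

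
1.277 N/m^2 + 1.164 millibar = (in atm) 0.001161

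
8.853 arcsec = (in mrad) 0.04292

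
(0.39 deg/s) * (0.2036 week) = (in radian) 838.2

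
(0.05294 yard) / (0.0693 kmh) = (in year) 7.974e-08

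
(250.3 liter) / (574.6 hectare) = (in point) 0.0001235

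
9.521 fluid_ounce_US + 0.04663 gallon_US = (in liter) 0.4581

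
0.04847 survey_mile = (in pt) 2.211e+05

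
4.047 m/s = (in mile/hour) 9.053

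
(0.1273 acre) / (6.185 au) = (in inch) 2.192e-08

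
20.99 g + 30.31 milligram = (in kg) 0.02102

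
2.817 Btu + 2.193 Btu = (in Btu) 5.01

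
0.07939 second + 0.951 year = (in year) 0.951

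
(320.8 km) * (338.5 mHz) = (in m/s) 1.086e+05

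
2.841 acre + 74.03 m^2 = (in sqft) 1.246e+05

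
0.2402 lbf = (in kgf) 0.109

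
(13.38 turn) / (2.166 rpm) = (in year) 1.175e-05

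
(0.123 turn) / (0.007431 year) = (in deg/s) 0.000189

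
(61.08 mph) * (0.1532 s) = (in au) 2.796e-11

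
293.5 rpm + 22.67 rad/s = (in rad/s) 53.41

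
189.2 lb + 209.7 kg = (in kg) 295.5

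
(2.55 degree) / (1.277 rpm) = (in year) 1.055e-08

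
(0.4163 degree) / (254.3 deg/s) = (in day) 1.895e-08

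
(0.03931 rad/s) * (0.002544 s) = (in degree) 0.00573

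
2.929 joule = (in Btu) 0.002776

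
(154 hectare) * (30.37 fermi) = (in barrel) 2.942e-07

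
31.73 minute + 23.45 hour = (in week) 0.1427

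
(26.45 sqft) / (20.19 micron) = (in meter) 1.217e+05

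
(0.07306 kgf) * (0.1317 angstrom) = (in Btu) 8.944e-15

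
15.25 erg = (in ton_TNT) 3.645e-16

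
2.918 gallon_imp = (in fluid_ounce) 448.6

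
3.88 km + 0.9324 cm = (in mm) 3.88e+06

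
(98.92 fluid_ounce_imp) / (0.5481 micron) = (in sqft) 5.52e+04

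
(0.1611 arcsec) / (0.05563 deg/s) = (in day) 9.31e-09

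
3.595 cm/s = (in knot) 0.06988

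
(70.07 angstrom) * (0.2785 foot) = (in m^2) 5.948e-10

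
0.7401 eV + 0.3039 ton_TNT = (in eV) 7.936e+27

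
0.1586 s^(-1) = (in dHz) 1.586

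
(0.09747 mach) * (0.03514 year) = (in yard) 4.022e+07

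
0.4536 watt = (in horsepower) 0.0006083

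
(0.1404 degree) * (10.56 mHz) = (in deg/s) 0.001483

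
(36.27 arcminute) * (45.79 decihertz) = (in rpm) 0.4613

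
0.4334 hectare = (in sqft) 4.665e+04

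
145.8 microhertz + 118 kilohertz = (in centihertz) 1.18e+07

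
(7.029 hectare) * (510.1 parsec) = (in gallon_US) 2.923e+26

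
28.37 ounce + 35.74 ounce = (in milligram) 1.817e+06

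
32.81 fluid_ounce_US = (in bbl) 0.006103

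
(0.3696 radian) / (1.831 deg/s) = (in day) 0.0001339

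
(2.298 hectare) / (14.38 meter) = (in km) 1.598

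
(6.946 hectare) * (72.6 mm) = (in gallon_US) 1.332e+06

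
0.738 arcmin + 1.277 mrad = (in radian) 0.001492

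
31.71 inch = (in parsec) 2.61e-17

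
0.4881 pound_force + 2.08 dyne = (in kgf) 0.2214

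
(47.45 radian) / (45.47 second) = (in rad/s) 1.044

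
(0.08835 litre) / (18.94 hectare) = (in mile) 2.899e-13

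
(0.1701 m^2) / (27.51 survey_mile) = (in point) 0.01089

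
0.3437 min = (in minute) 0.3437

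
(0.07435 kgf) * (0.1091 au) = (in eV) 7.427e+28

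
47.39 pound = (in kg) 21.5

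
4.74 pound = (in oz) 75.84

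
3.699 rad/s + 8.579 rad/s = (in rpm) 117.2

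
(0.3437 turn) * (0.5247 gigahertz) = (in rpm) 1.082e+10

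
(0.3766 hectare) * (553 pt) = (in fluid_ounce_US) 2.484e+07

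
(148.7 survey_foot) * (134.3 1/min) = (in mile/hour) 226.9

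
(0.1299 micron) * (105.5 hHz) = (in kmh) 0.004934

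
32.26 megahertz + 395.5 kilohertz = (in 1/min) 1.959e+09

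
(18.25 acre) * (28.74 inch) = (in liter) 5.391e+07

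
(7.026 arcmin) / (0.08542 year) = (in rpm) 7.245e-09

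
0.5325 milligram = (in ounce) 1.878e-05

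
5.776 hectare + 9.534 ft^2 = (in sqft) 6.217e+05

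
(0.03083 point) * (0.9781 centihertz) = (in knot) 2.068e-07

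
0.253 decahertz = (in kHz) 0.00253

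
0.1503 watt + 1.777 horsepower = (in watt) 1325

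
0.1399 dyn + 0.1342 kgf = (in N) 1.316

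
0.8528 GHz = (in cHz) 8.528e+10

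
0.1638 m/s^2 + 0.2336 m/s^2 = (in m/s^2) 0.3974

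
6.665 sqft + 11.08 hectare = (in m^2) 1.108e+05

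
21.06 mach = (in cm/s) 7.171e+05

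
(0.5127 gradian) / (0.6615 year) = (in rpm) 3.687e-09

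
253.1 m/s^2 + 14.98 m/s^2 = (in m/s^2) 268.1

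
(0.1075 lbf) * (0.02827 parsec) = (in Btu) 3.954e+11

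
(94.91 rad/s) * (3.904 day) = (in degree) 1.834e+09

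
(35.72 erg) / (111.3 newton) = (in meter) 3.209e-08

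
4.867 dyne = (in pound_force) 1.094e-05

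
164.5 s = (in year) 5.216e-06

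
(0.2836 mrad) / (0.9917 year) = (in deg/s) 5.196e-10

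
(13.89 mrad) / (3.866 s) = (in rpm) 0.03431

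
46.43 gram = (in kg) 0.04643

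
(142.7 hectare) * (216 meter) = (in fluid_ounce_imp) 1.085e+13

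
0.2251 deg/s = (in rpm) 0.03752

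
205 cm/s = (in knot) 3.985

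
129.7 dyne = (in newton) 0.001297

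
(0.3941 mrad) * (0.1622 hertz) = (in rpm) 0.0006104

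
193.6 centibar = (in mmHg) 1452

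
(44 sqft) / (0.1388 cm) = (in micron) 2.945e+09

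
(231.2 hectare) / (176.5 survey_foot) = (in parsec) 1.393e-12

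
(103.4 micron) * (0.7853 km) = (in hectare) 8.12e-06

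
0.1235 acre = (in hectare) 0.04998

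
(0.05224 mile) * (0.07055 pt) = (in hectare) 2.092e-07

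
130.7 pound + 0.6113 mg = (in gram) 5.928e+04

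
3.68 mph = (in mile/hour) 3.68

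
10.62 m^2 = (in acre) 0.002624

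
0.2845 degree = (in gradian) 0.3161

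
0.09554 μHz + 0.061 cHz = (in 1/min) 0.03661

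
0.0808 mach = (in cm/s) 2751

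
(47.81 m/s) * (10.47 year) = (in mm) 1.579e+13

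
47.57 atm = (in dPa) 4.82e+07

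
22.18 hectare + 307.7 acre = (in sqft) 1.579e+07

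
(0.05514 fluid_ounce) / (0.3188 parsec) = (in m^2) 1.658e-22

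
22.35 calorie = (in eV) 5.837e+20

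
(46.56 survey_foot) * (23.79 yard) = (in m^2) 308.7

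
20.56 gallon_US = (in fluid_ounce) 2632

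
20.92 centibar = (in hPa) 209.2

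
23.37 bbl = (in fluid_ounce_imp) 1.308e+05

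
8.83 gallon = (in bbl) 0.2102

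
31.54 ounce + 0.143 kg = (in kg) 1.037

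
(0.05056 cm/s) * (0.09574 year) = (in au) 1.02e-08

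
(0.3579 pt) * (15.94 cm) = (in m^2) 2.013e-05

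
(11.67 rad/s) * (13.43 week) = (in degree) 5.431e+09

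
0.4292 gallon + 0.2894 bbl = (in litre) 47.64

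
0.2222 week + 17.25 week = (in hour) 2935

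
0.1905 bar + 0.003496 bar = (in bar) 0.194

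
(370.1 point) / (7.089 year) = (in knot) 1.135e-09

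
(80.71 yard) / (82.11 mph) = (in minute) 0.03351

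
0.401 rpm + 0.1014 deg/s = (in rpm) 0.4179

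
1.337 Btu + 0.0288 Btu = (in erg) 1.441e+10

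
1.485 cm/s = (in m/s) 0.01485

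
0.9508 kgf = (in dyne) 9.324e+05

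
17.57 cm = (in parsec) 5.694e-18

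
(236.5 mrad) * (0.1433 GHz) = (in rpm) 3.236e+08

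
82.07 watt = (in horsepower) 0.1101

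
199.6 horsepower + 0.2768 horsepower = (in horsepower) 199.9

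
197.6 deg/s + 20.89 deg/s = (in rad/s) 3.813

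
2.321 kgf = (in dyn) 2.276e+06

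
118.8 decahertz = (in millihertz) 1.188e+06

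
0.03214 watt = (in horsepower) 4.31e-05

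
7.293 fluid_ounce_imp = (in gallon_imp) 0.04558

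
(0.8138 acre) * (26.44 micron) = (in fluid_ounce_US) 2944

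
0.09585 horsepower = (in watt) 71.48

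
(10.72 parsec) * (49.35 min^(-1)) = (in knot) 5.289e+17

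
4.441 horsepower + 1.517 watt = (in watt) 3313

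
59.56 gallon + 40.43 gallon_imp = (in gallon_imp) 90.02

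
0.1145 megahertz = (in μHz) 1.145e+11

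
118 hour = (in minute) 7080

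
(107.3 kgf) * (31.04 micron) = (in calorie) 0.007806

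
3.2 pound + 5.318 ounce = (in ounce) 56.52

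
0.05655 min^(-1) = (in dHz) 0.009425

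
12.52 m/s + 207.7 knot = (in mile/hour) 267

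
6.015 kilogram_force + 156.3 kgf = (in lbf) 357.8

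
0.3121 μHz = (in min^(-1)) 1.873e-05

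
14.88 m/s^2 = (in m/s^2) 14.88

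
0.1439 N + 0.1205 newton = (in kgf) 0.02696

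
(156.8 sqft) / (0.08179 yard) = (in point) 5.521e+05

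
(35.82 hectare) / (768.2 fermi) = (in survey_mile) 2.897e+14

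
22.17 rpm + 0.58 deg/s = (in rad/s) 2.332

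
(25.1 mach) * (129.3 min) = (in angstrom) 6.63e+17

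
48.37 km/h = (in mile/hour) 30.06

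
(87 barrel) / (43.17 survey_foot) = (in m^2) 1.051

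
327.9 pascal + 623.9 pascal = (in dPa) 9518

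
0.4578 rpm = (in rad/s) 0.04794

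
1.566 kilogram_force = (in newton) 15.36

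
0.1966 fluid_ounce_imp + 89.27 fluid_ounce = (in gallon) 0.6989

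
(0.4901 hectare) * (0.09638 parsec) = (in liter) 1.458e+22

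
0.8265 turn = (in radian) 5.193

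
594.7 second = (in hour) 0.1652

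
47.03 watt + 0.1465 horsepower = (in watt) 156.3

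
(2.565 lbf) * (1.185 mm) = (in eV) 8.439e+16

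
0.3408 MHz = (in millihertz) 3.408e+08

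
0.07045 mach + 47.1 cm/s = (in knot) 47.54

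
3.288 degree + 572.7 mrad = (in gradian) 40.11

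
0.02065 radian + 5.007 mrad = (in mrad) 25.66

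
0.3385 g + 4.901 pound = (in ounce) 78.43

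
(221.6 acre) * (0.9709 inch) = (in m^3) 2.212e+04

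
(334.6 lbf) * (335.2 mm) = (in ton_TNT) 1.192e-07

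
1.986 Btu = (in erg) 2.095e+10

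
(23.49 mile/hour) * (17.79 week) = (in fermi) 1.13e+23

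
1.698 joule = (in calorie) 0.4058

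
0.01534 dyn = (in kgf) 1.564e-08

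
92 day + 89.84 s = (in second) 7.949e+06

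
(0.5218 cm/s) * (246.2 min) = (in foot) 252.9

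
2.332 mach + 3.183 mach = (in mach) 5.515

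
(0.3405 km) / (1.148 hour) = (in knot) 0.1602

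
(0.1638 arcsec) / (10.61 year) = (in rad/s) 2.373e-15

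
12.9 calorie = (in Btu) 0.05116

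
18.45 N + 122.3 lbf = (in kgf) 57.36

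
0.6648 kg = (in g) 664.8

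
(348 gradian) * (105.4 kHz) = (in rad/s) 5.762e+05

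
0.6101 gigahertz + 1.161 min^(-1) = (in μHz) 6.101e+14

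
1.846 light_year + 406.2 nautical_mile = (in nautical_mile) 9.43e+12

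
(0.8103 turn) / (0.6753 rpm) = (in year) 2.283e-06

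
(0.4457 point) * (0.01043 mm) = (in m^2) 1.64e-09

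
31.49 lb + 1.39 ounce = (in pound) 31.58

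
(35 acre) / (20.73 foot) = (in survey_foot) 7.355e+04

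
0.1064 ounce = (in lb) 0.00665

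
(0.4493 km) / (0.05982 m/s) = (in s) 7511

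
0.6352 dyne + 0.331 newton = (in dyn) 3.31e+04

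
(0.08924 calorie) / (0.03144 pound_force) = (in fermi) 2.67e+15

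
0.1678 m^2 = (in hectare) 1.678e-05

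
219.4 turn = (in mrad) 1.379e+06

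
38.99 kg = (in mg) 3.899e+07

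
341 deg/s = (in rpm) 56.83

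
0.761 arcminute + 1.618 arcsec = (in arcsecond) 47.28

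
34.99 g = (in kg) 0.03499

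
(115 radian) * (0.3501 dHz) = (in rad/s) 4.026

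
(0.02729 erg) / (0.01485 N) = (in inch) 7.235e-06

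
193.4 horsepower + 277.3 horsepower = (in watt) 3.51e+05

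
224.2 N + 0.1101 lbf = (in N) 224.7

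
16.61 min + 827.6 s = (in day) 0.02111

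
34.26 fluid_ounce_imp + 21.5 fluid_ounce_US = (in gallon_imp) 0.354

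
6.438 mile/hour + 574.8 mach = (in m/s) 1.957e+05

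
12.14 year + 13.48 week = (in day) 4525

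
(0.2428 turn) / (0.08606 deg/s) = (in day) 0.01176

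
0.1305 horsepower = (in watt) 97.31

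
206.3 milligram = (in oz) 0.007277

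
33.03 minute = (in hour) 0.5505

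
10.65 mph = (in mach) 0.01398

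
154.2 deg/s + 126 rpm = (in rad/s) 15.89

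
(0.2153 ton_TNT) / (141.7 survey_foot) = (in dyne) 2.086e+12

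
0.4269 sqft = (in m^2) 0.03966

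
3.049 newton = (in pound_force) 0.6854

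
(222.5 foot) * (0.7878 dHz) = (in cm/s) 534.3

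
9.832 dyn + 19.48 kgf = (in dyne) 1.91e+07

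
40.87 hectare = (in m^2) 4.087e+05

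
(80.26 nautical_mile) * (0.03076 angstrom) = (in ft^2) 4.921e-06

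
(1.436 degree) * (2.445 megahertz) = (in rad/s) 6.128e+04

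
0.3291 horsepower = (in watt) 245.4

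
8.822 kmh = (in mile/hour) 5.482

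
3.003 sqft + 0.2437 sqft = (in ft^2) 3.247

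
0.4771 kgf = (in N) 4.679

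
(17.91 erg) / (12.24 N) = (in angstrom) 1463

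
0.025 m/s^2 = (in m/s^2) 0.025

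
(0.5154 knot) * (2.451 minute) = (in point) 1.105e+05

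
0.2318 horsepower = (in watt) 172.9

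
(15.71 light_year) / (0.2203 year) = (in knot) 4.159e+10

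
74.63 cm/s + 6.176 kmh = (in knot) 4.785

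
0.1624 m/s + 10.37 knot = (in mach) 0.01614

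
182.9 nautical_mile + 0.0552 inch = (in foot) 1.111e+06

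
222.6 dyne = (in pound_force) 0.0005004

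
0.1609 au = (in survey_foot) 7.897e+10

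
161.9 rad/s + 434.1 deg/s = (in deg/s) 9710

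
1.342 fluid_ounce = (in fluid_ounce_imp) 1.397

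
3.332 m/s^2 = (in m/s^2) 3.332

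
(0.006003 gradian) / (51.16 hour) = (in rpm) 4.889e-09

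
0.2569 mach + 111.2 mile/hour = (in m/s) 137.2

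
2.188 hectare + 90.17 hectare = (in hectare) 92.36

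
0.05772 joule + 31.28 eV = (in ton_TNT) 1.38e-11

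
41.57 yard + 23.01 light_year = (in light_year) 23.01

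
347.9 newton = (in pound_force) 78.21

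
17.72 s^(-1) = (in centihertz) 1772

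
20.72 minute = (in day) 0.01439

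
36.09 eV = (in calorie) 1.382e-18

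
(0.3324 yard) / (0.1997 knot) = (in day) 3.424e-05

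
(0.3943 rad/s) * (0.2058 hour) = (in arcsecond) 6.026e+07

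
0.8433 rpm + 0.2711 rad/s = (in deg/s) 20.59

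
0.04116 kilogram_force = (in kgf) 0.04116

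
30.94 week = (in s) 1.871e+07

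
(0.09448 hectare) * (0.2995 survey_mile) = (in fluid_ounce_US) 1.54e+10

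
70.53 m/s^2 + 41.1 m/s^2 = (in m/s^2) 111.6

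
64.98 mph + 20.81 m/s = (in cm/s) 4986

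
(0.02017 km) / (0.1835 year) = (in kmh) 1.255e-05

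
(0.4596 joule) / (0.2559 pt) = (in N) 5091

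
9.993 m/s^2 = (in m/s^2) 9.993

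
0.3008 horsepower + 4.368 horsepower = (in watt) 3482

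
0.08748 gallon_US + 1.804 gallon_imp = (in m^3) 0.008532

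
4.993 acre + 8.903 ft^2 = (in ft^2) 2.175e+05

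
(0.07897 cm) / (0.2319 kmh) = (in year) 3.887e-10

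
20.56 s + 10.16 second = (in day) 0.0003556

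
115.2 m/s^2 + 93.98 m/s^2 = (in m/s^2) 209.2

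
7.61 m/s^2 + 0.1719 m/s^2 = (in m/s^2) 7.782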